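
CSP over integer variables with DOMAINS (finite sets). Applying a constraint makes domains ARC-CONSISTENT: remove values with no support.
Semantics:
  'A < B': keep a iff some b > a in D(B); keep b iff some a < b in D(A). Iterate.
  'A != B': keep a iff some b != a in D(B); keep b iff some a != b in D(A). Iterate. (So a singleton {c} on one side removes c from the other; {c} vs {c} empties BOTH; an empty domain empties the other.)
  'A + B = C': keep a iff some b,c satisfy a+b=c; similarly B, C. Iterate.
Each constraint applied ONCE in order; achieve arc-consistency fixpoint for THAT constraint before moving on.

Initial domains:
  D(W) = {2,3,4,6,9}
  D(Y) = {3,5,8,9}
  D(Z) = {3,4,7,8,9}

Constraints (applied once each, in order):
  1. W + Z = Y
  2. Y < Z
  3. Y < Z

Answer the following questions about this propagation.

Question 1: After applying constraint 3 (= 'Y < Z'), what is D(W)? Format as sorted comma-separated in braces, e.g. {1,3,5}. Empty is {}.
Constraint 1 (W + Z = Y) on D(W)={2,3,4,6,9} D(Z)={3,4,7,8,9} D(Y)={3,5,8,9}: W {2,3,4,6,9}->{2,4,6}; Z {3,4,7,8,9}->{3,4,7}; Y {3,5,8,9}->{5,8,9}
Constraint 2 (Y < Z) on D(Y)={5,8,9} D(Z)={3,4,7}: Y {5,8,9}->{5}; Z {3,4,7}->{7}
Constraint 3 (Y < Z) on D(Y)={5} D(Z)={7}: no change
So after constraint 3: D(W) = {2,4,6}

Answer: {2,4,6}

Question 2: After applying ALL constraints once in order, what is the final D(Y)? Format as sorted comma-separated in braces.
Answer: {5}

Derivation:
Constraint 1 (W + Z = Y) on D(W)={2,3,4,6,9} D(Z)={3,4,7,8,9} D(Y)={3,5,8,9}: W {2,3,4,6,9}->{2,4,6}; Z {3,4,7,8,9}->{3,4,7}; Y {3,5,8,9}->{5,8,9}
Constraint 2 (Y < Z) on D(Y)={5,8,9} D(Z)={3,4,7}: Y {5,8,9}->{5}; Z {3,4,7}->{7}
Constraint 3 (Y < Z) on D(Y)={5} D(Z)={7}: no change
So after all 3 constraints: D(Y) = {5}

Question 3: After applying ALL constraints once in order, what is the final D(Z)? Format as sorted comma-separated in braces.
Answer: {7}

Derivation:
Constraint 1 (W + Z = Y) on D(W)={2,3,4,6,9} D(Z)={3,4,7,8,9} D(Y)={3,5,8,9}: W {2,3,4,6,9}->{2,4,6}; Z {3,4,7,8,9}->{3,4,7}; Y {3,5,8,9}->{5,8,9}
Constraint 2 (Y < Z) on D(Y)={5,8,9} D(Z)={3,4,7}: Y {5,8,9}->{5}; Z {3,4,7}->{7}
Constraint 3 (Y < Z) on D(Y)={5} D(Z)={7}: no change
So after all 3 constraints: D(Z) = {7}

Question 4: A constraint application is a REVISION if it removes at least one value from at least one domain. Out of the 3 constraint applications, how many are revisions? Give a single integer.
Constraint 1 (W + Z = Y) on D(W)={2,3,4,6,9} D(Z)={3,4,7,8,9} D(Y)={3,5,8,9}: W {2,3,4,6,9}->{2,4,6}; Z {3,4,7,8,9}->{3,4,7}; Y {3,5,8,9}->{5,8,9} => REVISION
Constraint 2 (Y < Z) on D(Y)={5,8,9} D(Z)={3,4,7}: Y {5,8,9}->{5}; Z {3,4,7}->{7} => REVISION
Constraint 3 (Y < Z) on D(Y)={5} D(Z)={7}: no change => not a revision
Total revisions = 2

Answer: 2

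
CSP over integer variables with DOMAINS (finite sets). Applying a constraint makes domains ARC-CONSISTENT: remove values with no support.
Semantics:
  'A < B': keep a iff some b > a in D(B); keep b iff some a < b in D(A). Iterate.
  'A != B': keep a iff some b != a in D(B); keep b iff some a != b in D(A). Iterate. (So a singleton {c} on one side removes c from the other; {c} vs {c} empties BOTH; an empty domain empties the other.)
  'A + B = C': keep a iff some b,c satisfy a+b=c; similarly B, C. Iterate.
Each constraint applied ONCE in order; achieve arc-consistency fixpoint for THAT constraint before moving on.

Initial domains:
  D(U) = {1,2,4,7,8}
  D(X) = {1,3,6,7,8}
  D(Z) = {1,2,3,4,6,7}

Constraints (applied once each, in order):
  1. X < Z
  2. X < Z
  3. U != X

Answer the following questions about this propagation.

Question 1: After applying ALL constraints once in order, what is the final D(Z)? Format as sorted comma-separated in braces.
Constraint 1 (X < Z) on D(X)={1,3,6,7,8} D(Z)={1,2,3,4,6,7}: X {1,3,6,7,8}->{1,3,6}; Z {1,2,3,4,6,7}->{2,3,4,6,7}
Constraint 2 (X < Z) on D(X)={1,3,6} D(Z)={2,3,4,6,7}: no change
Constraint 3 (U != X) on D(U)={1,2,4,7,8} D(X)={1,3,6}: no change
So after all 3 constraints: D(Z) = {2,3,4,6,7}

Answer: {2,3,4,6,7}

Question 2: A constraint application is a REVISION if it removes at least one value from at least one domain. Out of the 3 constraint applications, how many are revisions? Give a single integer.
Answer: 1

Derivation:
Constraint 1 (X < Z) on D(X)={1,3,6,7,8} D(Z)={1,2,3,4,6,7}: X {1,3,6,7,8}->{1,3,6}; Z {1,2,3,4,6,7}->{2,3,4,6,7} => REVISION
Constraint 2 (X < Z) on D(X)={1,3,6} D(Z)={2,3,4,6,7}: no change => not a revision
Constraint 3 (U != X) on D(U)={1,2,4,7,8} D(X)={1,3,6}: no change => not a revision
Total revisions = 1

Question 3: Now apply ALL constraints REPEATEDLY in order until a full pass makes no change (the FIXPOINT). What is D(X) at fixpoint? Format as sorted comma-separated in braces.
Answer: {1,3,6}

Derivation:
pass 0 (initial): D(X)={1,3,6,7,8}
pass 1: X {1,3,6,7,8}->{1,3,6}; Z {1,2,3,4,6,7}->{2,3,4,6,7}
pass 2: no change
Fixpoint after 2 passes: D(X) = {1,3,6}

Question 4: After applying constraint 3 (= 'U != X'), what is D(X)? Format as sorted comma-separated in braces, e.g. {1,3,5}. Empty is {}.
Constraint 1 (X < Z) on D(X)={1,3,6,7,8} D(Z)={1,2,3,4,6,7}: X {1,3,6,7,8}->{1,3,6}; Z {1,2,3,4,6,7}->{2,3,4,6,7}
Constraint 2 (X < Z) on D(X)={1,3,6} D(Z)={2,3,4,6,7}: no change
Constraint 3 (U != X) on D(U)={1,2,4,7,8} D(X)={1,3,6}: no change
So after constraint 3: D(X) = {1,3,6}

Answer: {1,3,6}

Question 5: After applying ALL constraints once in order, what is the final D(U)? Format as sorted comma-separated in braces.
Constraint 1 (X < Z) on D(X)={1,3,6,7,8} D(Z)={1,2,3,4,6,7}: X {1,3,6,7,8}->{1,3,6}; Z {1,2,3,4,6,7}->{2,3,4,6,7}
Constraint 2 (X < Z) on D(X)={1,3,6} D(Z)={2,3,4,6,7}: no change
Constraint 3 (U != X) on D(U)={1,2,4,7,8} D(X)={1,3,6}: no change
So after all 3 constraints: D(U) = {1,2,4,7,8}

Answer: {1,2,4,7,8}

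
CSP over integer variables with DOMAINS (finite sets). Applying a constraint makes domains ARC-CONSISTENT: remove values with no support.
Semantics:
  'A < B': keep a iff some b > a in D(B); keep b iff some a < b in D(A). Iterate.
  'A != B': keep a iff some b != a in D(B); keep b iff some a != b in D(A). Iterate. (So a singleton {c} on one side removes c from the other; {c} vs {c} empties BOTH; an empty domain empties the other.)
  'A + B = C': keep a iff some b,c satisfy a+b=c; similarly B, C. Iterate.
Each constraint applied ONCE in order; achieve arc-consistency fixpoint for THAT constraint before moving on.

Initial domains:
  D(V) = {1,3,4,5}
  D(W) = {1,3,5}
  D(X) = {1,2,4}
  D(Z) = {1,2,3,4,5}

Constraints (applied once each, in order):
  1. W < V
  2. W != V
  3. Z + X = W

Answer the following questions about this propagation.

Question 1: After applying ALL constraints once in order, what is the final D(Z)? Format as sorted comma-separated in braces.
Constraint 1 (W < V) on D(W)={1,3,5} D(V)={1,3,4,5}: W {1,3,5}->{1,3}; V {1,3,4,5}->{3,4,5}
Constraint 2 (W != V) on D(W)={1,3} D(V)={3,4,5}: no change
Constraint 3 (Z + X = W) on D(Z)={1,2,3,4,5} D(X)={1,2,4} D(W)={1,3}: Z {1,2,3,4,5}->{1,2}; X {1,2,4}->{1,2}; W {1,3}->{3}
So after all 3 constraints: D(Z) = {1,2}

Answer: {1,2}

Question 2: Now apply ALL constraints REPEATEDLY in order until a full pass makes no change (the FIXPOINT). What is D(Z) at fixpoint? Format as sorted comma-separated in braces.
pass 0 (initial): D(Z)={1,2,3,4,5}
pass 1: V {1,3,4,5}->{3,4,5}; W {1,3,5}->{3}; X {1,2,4}->{1,2}; Z {1,2,3,4,5}->{1,2}
pass 2: V {3,4,5}->{4,5}
pass 3: no change
Fixpoint after 3 passes: D(Z) = {1,2}

Answer: {1,2}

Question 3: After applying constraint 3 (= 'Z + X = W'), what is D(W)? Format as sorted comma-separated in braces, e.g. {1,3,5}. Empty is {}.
Constraint 1 (W < V) on D(W)={1,3,5} D(V)={1,3,4,5}: W {1,3,5}->{1,3}; V {1,3,4,5}->{3,4,5}
Constraint 2 (W != V) on D(W)={1,3} D(V)={3,4,5}: no change
Constraint 3 (Z + X = W) on D(Z)={1,2,3,4,5} D(X)={1,2,4} D(W)={1,3}: Z {1,2,3,4,5}->{1,2}; X {1,2,4}->{1,2}; W {1,3}->{3}
So after constraint 3: D(W) = {3}

Answer: {3}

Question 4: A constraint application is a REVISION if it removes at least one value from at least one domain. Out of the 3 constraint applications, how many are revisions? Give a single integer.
Constraint 1 (W < V) on D(W)={1,3,5} D(V)={1,3,4,5}: W {1,3,5}->{1,3}; V {1,3,4,5}->{3,4,5} => REVISION
Constraint 2 (W != V) on D(W)={1,3} D(V)={3,4,5}: no change => not a revision
Constraint 3 (Z + X = W) on D(Z)={1,2,3,4,5} D(X)={1,2,4} D(W)={1,3}: Z {1,2,3,4,5}->{1,2}; X {1,2,4}->{1,2}; W {1,3}->{3} => REVISION
Total revisions = 2

Answer: 2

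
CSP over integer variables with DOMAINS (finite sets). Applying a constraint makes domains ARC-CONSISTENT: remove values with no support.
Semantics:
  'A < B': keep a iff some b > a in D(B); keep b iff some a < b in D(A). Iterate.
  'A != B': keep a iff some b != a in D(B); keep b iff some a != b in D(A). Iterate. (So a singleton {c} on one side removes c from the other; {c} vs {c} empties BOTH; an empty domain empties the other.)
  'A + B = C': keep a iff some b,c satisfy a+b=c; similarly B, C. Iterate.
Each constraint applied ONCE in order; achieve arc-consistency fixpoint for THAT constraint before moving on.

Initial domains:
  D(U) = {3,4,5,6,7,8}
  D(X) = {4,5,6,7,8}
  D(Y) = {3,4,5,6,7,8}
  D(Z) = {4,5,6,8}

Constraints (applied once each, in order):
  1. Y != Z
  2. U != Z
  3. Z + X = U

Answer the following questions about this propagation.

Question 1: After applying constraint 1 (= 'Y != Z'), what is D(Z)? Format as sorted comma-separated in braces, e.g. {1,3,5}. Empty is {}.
Answer: {4,5,6,8}

Derivation:
Constraint 1 (Y != Z) on D(Y)={3,4,5,6,7,8} D(Z)={4,5,6,8}: no change
So after constraint 1: D(Z) = {4,5,6,8}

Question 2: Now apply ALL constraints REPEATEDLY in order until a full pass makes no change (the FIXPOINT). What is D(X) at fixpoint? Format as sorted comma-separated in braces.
pass 0 (initial): D(X)={4,5,6,7,8}
pass 1: U {3,4,5,6,7,8}->{8}; X {4,5,6,7,8}->{4}; Z {4,5,6,8}->{4}
pass 2: Y {3,4,5,6,7,8}->{3,5,6,7,8}
pass 3: no change
Fixpoint after 3 passes: D(X) = {4}

Answer: {4}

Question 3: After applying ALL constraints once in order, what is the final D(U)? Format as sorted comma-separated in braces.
Constraint 1 (Y != Z) on D(Y)={3,4,5,6,7,8} D(Z)={4,5,6,8}: no change
Constraint 2 (U != Z) on D(U)={3,4,5,6,7,8} D(Z)={4,5,6,8}: no change
Constraint 3 (Z + X = U) on D(Z)={4,5,6,8} D(X)={4,5,6,7,8} D(U)={3,4,5,6,7,8}: Z {4,5,6,8}->{4}; X {4,5,6,7,8}->{4}; U {3,4,5,6,7,8}->{8}
So after all 3 constraints: D(U) = {8}

Answer: {8}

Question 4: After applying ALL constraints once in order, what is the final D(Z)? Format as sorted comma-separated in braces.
Answer: {4}

Derivation:
Constraint 1 (Y != Z) on D(Y)={3,4,5,6,7,8} D(Z)={4,5,6,8}: no change
Constraint 2 (U != Z) on D(U)={3,4,5,6,7,8} D(Z)={4,5,6,8}: no change
Constraint 3 (Z + X = U) on D(Z)={4,5,6,8} D(X)={4,5,6,7,8} D(U)={3,4,5,6,7,8}: Z {4,5,6,8}->{4}; X {4,5,6,7,8}->{4}; U {3,4,5,6,7,8}->{8}
So after all 3 constraints: D(Z) = {4}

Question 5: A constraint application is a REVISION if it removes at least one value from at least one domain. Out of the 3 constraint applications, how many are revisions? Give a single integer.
Constraint 1 (Y != Z) on D(Y)={3,4,5,6,7,8} D(Z)={4,5,6,8}: no change => not a revision
Constraint 2 (U != Z) on D(U)={3,4,5,6,7,8} D(Z)={4,5,6,8}: no change => not a revision
Constraint 3 (Z + X = U) on D(Z)={4,5,6,8} D(X)={4,5,6,7,8} D(U)={3,4,5,6,7,8}: Z {4,5,6,8}->{4}; X {4,5,6,7,8}->{4}; U {3,4,5,6,7,8}->{8} => REVISION
Total revisions = 1

Answer: 1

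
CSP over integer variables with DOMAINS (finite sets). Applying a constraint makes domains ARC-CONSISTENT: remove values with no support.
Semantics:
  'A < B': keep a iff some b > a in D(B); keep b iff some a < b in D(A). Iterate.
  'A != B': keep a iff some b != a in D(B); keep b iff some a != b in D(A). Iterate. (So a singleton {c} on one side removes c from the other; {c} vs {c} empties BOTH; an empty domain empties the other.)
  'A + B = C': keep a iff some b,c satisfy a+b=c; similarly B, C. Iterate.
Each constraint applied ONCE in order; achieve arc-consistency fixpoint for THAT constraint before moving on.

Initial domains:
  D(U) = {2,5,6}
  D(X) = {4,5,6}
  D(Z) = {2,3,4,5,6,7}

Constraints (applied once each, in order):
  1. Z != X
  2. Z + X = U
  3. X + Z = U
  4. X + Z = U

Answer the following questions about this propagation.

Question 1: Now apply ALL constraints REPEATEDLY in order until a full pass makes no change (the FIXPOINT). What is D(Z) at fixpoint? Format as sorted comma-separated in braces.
pass 0 (initial): D(Z)={2,3,4,5,6,7}
pass 1: U {2,5,6}->{6}; X {4,5,6}->{4}; Z {2,3,4,5,6,7}->{2}
pass 2: no change
Fixpoint after 2 passes: D(Z) = {2}

Answer: {2}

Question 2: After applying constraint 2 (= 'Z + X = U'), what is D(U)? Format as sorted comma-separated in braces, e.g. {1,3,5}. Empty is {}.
Answer: {6}

Derivation:
Constraint 1 (Z != X) on D(Z)={2,3,4,5,6,7} D(X)={4,5,6}: no change
Constraint 2 (Z + X = U) on D(Z)={2,3,4,5,6,7} D(X)={4,5,6} D(U)={2,5,6}: Z {2,3,4,5,6,7}->{2}; X {4,5,6}->{4}; U {2,5,6}->{6}
So after constraint 2: D(U) = {6}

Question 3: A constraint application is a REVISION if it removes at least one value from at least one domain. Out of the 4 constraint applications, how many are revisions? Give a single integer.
Constraint 1 (Z != X) on D(Z)={2,3,4,5,6,7} D(X)={4,5,6}: no change => not a revision
Constraint 2 (Z + X = U) on D(Z)={2,3,4,5,6,7} D(X)={4,5,6} D(U)={2,5,6}: Z {2,3,4,5,6,7}->{2}; X {4,5,6}->{4}; U {2,5,6}->{6} => REVISION
Constraint 3 (X + Z = U) on D(X)={4} D(Z)={2} D(U)={6}: no change => not a revision
Constraint 4 (X + Z = U) on D(X)={4} D(Z)={2} D(U)={6}: no change => not a revision
Total revisions = 1

Answer: 1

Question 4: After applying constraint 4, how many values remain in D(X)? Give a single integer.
Constraint 1 (Z != X) on D(Z)={2,3,4,5,6,7} D(X)={4,5,6}: no change
Constraint 2 (Z + X = U) on D(Z)={2,3,4,5,6,7} D(X)={4,5,6} D(U)={2,5,6}: Z {2,3,4,5,6,7}->{2}; X {4,5,6}->{4}; U {2,5,6}->{6}
Constraint 3 (X + Z = U) on D(X)={4} D(Z)={2} D(U)={6}: no change
Constraint 4 (X + Z = U) on D(X)={4} D(Z)={2} D(U)={6}: no change
So after constraint 4: D(X)={4}, size = 1

Answer: 1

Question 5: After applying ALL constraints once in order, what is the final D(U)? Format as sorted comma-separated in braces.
Constraint 1 (Z != X) on D(Z)={2,3,4,5,6,7} D(X)={4,5,6}: no change
Constraint 2 (Z + X = U) on D(Z)={2,3,4,5,6,7} D(X)={4,5,6} D(U)={2,5,6}: Z {2,3,4,5,6,7}->{2}; X {4,5,6}->{4}; U {2,5,6}->{6}
Constraint 3 (X + Z = U) on D(X)={4} D(Z)={2} D(U)={6}: no change
Constraint 4 (X + Z = U) on D(X)={4} D(Z)={2} D(U)={6}: no change
So after all 4 constraints: D(U) = {6}

Answer: {6}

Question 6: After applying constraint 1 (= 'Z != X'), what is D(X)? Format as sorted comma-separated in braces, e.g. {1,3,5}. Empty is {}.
Constraint 1 (Z != X) on D(Z)={2,3,4,5,6,7} D(X)={4,5,6}: no change
So after constraint 1: D(X) = {4,5,6}

Answer: {4,5,6}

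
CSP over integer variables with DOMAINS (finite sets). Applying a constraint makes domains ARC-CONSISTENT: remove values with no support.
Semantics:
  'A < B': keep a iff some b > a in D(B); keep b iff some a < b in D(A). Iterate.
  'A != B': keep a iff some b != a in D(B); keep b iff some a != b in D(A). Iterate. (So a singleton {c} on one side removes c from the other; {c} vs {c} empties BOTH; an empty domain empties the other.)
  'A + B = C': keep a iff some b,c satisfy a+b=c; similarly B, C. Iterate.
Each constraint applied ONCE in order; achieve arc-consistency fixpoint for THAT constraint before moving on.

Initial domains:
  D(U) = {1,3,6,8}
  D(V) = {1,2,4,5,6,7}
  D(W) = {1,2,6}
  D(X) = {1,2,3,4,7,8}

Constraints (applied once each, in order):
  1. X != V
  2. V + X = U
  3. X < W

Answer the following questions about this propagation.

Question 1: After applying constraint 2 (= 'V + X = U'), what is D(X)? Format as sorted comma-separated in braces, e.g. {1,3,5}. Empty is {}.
Constraint 1 (X != V) on D(X)={1,2,3,4,7,8} D(V)={1,2,4,5,6,7}: no change
Constraint 2 (V + X = U) on D(V)={1,2,4,5,6,7} D(X)={1,2,3,4,7,8} D(U)={1,3,6,8}: X {1,2,3,4,7,8}->{1,2,3,4,7}; U {1,3,6,8}->{3,6,8}
So after constraint 2: D(X) = {1,2,3,4,7}

Answer: {1,2,3,4,7}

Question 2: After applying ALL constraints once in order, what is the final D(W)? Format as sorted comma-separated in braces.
Answer: {2,6}

Derivation:
Constraint 1 (X != V) on D(X)={1,2,3,4,7,8} D(V)={1,2,4,5,6,7}: no change
Constraint 2 (V + X = U) on D(V)={1,2,4,5,6,7} D(X)={1,2,3,4,7,8} D(U)={1,3,6,8}: X {1,2,3,4,7,8}->{1,2,3,4,7}; U {1,3,6,8}->{3,6,8}
Constraint 3 (X < W) on D(X)={1,2,3,4,7} D(W)={1,2,6}: X {1,2,3,4,7}->{1,2,3,4}; W {1,2,6}->{2,6}
So after all 3 constraints: D(W) = {2,6}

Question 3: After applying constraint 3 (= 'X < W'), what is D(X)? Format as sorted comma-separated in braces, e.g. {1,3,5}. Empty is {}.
Answer: {1,2,3,4}

Derivation:
Constraint 1 (X != V) on D(X)={1,2,3,4,7,8} D(V)={1,2,4,5,6,7}: no change
Constraint 2 (V + X = U) on D(V)={1,2,4,5,6,7} D(X)={1,2,3,4,7,8} D(U)={1,3,6,8}: X {1,2,3,4,7,8}->{1,2,3,4,7}; U {1,3,6,8}->{3,6,8}
Constraint 3 (X < W) on D(X)={1,2,3,4,7} D(W)={1,2,6}: X {1,2,3,4,7}->{1,2,3,4}; W {1,2,6}->{2,6}
So after constraint 3: D(X) = {1,2,3,4}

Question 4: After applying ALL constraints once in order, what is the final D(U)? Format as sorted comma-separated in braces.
Constraint 1 (X != V) on D(X)={1,2,3,4,7,8} D(V)={1,2,4,5,6,7}: no change
Constraint 2 (V + X = U) on D(V)={1,2,4,5,6,7} D(X)={1,2,3,4,7,8} D(U)={1,3,6,8}: X {1,2,3,4,7,8}->{1,2,3,4,7}; U {1,3,6,8}->{3,6,8}
Constraint 3 (X < W) on D(X)={1,2,3,4,7} D(W)={1,2,6}: X {1,2,3,4,7}->{1,2,3,4}; W {1,2,6}->{2,6}
So after all 3 constraints: D(U) = {3,6,8}

Answer: {3,6,8}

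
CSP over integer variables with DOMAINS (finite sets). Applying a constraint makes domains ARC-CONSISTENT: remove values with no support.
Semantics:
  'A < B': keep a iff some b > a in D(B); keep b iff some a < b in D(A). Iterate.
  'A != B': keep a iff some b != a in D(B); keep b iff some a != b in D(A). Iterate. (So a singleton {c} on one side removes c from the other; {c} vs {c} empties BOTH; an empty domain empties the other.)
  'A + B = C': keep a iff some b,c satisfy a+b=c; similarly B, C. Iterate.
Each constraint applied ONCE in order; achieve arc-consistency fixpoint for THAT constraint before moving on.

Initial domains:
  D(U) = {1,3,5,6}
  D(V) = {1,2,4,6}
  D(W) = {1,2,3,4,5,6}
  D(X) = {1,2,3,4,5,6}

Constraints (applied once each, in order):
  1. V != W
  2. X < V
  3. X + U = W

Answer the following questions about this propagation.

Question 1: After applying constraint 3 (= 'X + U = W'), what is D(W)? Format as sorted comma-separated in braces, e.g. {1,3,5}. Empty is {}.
Answer: {2,3,4,5,6}

Derivation:
Constraint 1 (V != W) on D(V)={1,2,4,6} D(W)={1,2,3,4,5,6}: no change
Constraint 2 (X < V) on D(X)={1,2,3,4,5,6} D(V)={1,2,4,6}: X {1,2,3,4,5,6}->{1,2,3,4,5}; V {1,2,4,6}->{2,4,6}
Constraint 3 (X + U = W) on D(X)={1,2,3,4,5} D(U)={1,3,5,6} D(W)={1,2,3,4,5,6}: U {1,3,5,6}->{1,3,5}; W {1,2,3,4,5,6}->{2,3,4,5,6}
So after constraint 3: D(W) = {2,3,4,5,6}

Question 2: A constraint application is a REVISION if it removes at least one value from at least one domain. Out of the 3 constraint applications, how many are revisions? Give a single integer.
Answer: 2

Derivation:
Constraint 1 (V != W) on D(V)={1,2,4,6} D(W)={1,2,3,4,5,6}: no change => not a revision
Constraint 2 (X < V) on D(X)={1,2,3,4,5,6} D(V)={1,2,4,6}: X {1,2,3,4,5,6}->{1,2,3,4,5}; V {1,2,4,6}->{2,4,6} => REVISION
Constraint 3 (X + U = W) on D(X)={1,2,3,4,5} D(U)={1,3,5,6} D(W)={1,2,3,4,5,6}: U {1,3,5,6}->{1,3,5}; W {1,2,3,4,5,6}->{2,3,4,5,6} => REVISION
Total revisions = 2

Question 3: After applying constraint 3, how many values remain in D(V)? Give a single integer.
Constraint 1 (V != W) on D(V)={1,2,4,6} D(W)={1,2,3,4,5,6}: no change
Constraint 2 (X < V) on D(X)={1,2,3,4,5,6} D(V)={1,2,4,6}: X {1,2,3,4,5,6}->{1,2,3,4,5}; V {1,2,4,6}->{2,4,6}
Constraint 3 (X + U = W) on D(X)={1,2,3,4,5} D(U)={1,3,5,6} D(W)={1,2,3,4,5,6}: U {1,3,5,6}->{1,3,5}; W {1,2,3,4,5,6}->{2,3,4,5,6}
So after constraint 3: D(V)={2,4,6}, size = 3

Answer: 3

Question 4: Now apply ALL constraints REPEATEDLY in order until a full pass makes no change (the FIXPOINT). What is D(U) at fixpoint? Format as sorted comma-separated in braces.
pass 0 (initial): D(U)={1,3,5,6}
pass 1: U {1,3,5,6}->{1,3,5}; V {1,2,4,6}->{2,4,6}; W {1,2,3,4,5,6}->{2,3,4,5,6}; X {1,2,3,4,5,6}->{1,2,3,4,5}
pass 2: no change
Fixpoint after 2 passes: D(U) = {1,3,5}

Answer: {1,3,5}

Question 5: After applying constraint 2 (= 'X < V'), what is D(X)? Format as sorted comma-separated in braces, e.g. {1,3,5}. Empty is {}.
Constraint 1 (V != W) on D(V)={1,2,4,6} D(W)={1,2,3,4,5,6}: no change
Constraint 2 (X < V) on D(X)={1,2,3,4,5,6} D(V)={1,2,4,6}: X {1,2,3,4,5,6}->{1,2,3,4,5}; V {1,2,4,6}->{2,4,6}
So after constraint 2: D(X) = {1,2,3,4,5}

Answer: {1,2,3,4,5}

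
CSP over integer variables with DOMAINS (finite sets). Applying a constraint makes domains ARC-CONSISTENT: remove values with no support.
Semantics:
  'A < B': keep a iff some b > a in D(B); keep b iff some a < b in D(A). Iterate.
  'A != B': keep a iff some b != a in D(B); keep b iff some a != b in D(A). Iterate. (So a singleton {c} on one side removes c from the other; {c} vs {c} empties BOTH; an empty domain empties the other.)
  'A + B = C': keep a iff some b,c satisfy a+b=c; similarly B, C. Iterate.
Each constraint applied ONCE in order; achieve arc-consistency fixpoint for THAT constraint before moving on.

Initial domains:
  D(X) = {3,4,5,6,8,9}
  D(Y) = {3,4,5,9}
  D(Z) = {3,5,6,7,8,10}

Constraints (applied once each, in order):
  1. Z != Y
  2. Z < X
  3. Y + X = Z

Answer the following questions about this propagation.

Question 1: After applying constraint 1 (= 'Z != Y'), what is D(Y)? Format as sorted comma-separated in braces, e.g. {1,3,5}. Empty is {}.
Constraint 1 (Z != Y) on D(Z)={3,5,6,7,8,10} D(Y)={3,4,5,9}: no change
So after constraint 1: D(Y) = {3,4,5,9}

Answer: {3,4,5,9}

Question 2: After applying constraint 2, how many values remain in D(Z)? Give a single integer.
Constraint 1 (Z != Y) on D(Z)={3,5,6,7,8,10} D(Y)={3,4,5,9}: no change
Constraint 2 (Z < X) on D(Z)={3,5,6,7,8,10} D(X)={3,4,5,6,8,9}: Z {3,5,6,7,8,10}->{3,5,6,7,8}; X {3,4,5,6,8,9}->{4,5,6,8,9}
So after constraint 2: D(Z)={3,5,6,7,8}, size = 5

Answer: 5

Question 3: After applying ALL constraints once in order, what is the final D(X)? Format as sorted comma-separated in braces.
Constraint 1 (Z != Y) on D(Z)={3,5,6,7,8,10} D(Y)={3,4,5,9}: no change
Constraint 2 (Z < X) on D(Z)={3,5,6,7,8,10} D(X)={3,4,5,6,8,9}: Z {3,5,6,7,8,10}->{3,5,6,7,8}; X {3,4,5,6,8,9}->{4,5,6,8,9}
Constraint 3 (Y + X = Z) on D(Y)={3,4,5,9} D(X)={4,5,6,8,9} D(Z)={3,5,6,7,8}: Y {3,4,5,9}->{3,4}; X {4,5,6,8,9}->{4,5}; Z {3,5,6,7,8}->{7,8}
So after all 3 constraints: D(X) = {4,5}

Answer: {4,5}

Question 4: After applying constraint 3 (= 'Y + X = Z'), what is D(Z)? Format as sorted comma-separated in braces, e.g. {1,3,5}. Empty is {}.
Constraint 1 (Z != Y) on D(Z)={3,5,6,7,8,10} D(Y)={3,4,5,9}: no change
Constraint 2 (Z < X) on D(Z)={3,5,6,7,8,10} D(X)={3,4,5,6,8,9}: Z {3,5,6,7,8,10}->{3,5,6,7,8}; X {3,4,5,6,8,9}->{4,5,6,8,9}
Constraint 3 (Y + X = Z) on D(Y)={3,4,5,9} D(X)={4,5,6,8,9} D(Z)={3,5,6,7,8}: Y {3,4,5,9}->{3,4}; X {4,5,6,8,9}->{4,5}; Z {3,5,6,7,8}->{7,8}
So after constraint 3: D(Z) = {7,8}

Answer: {7,8}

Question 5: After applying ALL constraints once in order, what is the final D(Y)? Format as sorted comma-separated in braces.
Answer: {3,4}

Derivation:
Constraint 1 (Z != Y) on D(Z)={3,5,6,7,8,10} D(Y)={3,4,5,9}: no change
Constraint 2 (Z < X) on D(Z)={3,5,6,7,8,10} D(X)={3,4,5,6,8,9}: Z {3,5,6,7,8,10}->{3,5,6,7,8}; X {3,4,5,6,8,9}->{4,5,6,8,9}
Constraint 3 (Y + X = Z) on D(Y)={3,4,5,9} D(X)={4,5,6,8,9} D(Z)={3,5,6,7,8}: Y {3,4,5,9}->{3,4}; X {4,5,6,8,9}->{4,5}; Z {3,5,6,7,8}->{7,8}
So after all 3 constraints: D(Y) = {3,4}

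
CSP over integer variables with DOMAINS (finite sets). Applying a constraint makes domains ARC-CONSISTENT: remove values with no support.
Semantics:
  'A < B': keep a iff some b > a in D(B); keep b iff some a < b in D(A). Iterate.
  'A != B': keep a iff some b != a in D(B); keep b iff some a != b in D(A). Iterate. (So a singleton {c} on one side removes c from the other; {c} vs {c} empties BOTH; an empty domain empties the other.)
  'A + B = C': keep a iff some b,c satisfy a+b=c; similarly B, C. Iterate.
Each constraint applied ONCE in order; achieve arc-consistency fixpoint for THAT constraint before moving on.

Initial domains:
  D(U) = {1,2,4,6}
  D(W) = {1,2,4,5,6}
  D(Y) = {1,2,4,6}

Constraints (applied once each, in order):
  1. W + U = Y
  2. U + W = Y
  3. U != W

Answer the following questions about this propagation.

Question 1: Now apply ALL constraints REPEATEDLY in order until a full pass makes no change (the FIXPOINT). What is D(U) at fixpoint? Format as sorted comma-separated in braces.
pass 0 (initial): D(U)={1,2,4,6}
pass 1: U {1,2,4,6}->{1,2,4}; W {1,2,4,5,6}->{1,2,4,5}; Y {1,2,4,6}->{2,4,6}
pass 2: no change
Fixpoint after 2 passes: D(U) = {1,2,4}

Answer: {1,2,4}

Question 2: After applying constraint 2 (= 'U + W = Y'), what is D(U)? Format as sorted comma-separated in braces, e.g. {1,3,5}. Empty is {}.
Constraint 1 (W + U = Y) on D(W)={1,2,4,5,6} D(U)={1,2,4,6} D(Y)={1,2,4,6}: W {1,2,4,5,6}->{1,2,4,5}; U {1,2,4,6}->{1,2,4}; Y {1,2,4,6}->{2,4,6}
Constraint 2 (U + W = Y) on D(U)={1,2,4} D(W)={1,2,4,5} D(Y)={2,4,6}: no change
So after constraint 2: D(U) = {1,2,4}

Answer: {1,2,4}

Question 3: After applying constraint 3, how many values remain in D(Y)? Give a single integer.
Answer: 3

Derivation:
Constraint 1 (W + U = Y) on D(W)={1,2,4,5,6} D(U)={1,2,4,6} D(Y)={1,2,4,6}: W {1,2,4,5,6}->{1,2,4,5}; U {1,2,4,6}->{1,2,4}; Y {1,2,4,6}->{2,4,6}
Constraint 2 (U + W = Y) on D(U)={1,2,4} D(W)={1,2,4,5} D(Y)={2,4,6}: no change
Constraint 3 (U != W) on D(U)={1,2,4} D(W)={1,2,4,5}: no change
So after constraint 3: D(Y)={2,4,6}, size = 3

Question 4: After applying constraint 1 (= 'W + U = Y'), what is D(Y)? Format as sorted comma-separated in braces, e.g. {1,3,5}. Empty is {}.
Answer: {2,4,6}

Derivation:
Constraint 1 (W + U = Y) on D(W)={1,2,4,5,6} D(U)={1,2,4,6} D(Y)={1,2,4,6}: W {1,2,4,5,6}->{1,2,4,5}; U {1,2,4,6}->{1,2,4}; Y {1,2,4,6}->{2,4,6}
So after constraint 1: D(Y) = {2,4,6}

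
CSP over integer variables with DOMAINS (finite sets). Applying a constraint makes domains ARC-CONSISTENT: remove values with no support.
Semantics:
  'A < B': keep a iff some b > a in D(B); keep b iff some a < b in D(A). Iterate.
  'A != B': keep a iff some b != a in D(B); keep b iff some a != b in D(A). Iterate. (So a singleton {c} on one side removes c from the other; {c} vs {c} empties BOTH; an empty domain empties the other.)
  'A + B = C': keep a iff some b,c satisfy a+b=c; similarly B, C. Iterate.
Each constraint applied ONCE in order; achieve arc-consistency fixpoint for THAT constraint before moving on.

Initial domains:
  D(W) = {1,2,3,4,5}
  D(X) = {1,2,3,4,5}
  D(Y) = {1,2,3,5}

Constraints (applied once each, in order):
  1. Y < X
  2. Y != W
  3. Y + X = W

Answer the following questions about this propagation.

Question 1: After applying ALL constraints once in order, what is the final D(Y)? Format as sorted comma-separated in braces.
Constraint 1 (Y < X) on D(Y)={1,2,3,5} D(X)={1,2,3,4,5}: Y {1,2,3,5}->{1,2,3}; X {1,2,3,4,5}->{2,3,4,5}
Constraint 2 (Y != W) on D(Y)={1,2,3} D(W)={1,2,3,4,5}: no change
Constraint 3 (Y + X = W) on D(Y)={1,2,3} D(X)={2,3,4,5} D(W)={1,2,3,4,5}: X {2,3,4,5}->{2,3,4}; W {1,2,3,4,5}->{3,4,5}
So after all 3 constraints: D(Y) = {1,2,3}

Answer: {1,2,3}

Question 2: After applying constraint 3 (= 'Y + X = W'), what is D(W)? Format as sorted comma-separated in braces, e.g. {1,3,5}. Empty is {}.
Constraint 1 (Y < X) on D(Y)={1,2,3,5} D(X)={1,2,3,4,5}: Y {1,2,3,5}->{1,2,3}; X {1,2,3,4,5}->{2,3,4,5}
Constraint 2 (Y != W) on D(Y)={1,2,3} D(W)={1,2,3,4,5}: no change
Constraint 3 (Y + X = W) on D(Y)={1,2,3} D(X)={2,3,4,5} D(W)={1,2,3,4,5}: X {2,3,4,5}->{2,3,4}; W {1,2,3,4,5}->{3,4,5}
So after constraint 3: D(W) = {3,4,5}

Answer: {3,4,5}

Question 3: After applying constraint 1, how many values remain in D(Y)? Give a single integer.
Answer: 3

Derivation:
Constraint 1 (Y < X) on D(Y)={1,2,3,5} D(X)={1,2,3,4,5}: Y {1,2,3,5}->{1,2,3}; X {1,2,3,4,5}->{2,3,4,5}
So after constraint 1: D(Y)={1,2,3}, size = 3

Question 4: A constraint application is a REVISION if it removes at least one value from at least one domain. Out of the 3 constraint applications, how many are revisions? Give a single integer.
Constraint 1 (Y < X) on D(Y)={1,2,3,5} D(X)={1,2,3,4,5}: Y {1,2,3,5}->{1,2,3}; X {1,2,3,4,5}->{2,3,4,5} => REVISION
Constraint 2 (Y != W) on D(Y)={1,2,3} D(W)={1,2,3,4,5}: no change => not a revision
Constraint 3 (Y + X = W) on D(Y)={1,2,3} D(X)={2,3,4,5} D(W)={1,2,3,4,5}: X {2,3,4,5}->{2,3,4}; W {1,2,3,4,5}->{3,4,5} => REVISION
Total revisions = 2

Answer: 2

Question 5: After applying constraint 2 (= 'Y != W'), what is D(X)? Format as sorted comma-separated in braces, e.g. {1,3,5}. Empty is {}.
Answer: {2,3,4,5}

Derivation:
Constraint 1 (Y < X) on D(Y)={1,2,3,5} D(X)={1,2,3,4,5}: Y {1,2,3,5}->{1,2,3}; X {1,2,3,4,5}->{2,3,4,5}
Constraint 2 (Y != W) on D(Y)={1,2,3} D(W)={1,2,3,4,5}: no change
So after constraint 2: D(X) = {2,3,4,5}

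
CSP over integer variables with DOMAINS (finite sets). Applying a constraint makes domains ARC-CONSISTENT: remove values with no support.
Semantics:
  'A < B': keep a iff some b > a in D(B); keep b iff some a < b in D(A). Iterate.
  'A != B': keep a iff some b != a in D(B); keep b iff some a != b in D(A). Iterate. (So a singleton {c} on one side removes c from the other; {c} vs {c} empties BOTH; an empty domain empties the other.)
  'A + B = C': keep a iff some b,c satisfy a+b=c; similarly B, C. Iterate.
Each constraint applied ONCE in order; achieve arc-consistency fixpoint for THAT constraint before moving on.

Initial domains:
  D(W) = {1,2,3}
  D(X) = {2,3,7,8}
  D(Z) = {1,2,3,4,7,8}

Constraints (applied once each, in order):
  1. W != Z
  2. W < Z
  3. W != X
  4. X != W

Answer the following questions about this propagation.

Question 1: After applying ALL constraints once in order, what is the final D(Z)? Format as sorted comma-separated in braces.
Answer: {2,3,4,7,8}

Derivation:
Constraint 1 (W != Z) on D(W)={1,2,3} D(Z)={1,2,3,4,7,8}: no change
Constraint 2 (W < Z) on D(W)={1,2,3} D(Z)={1,2,3,4,7,8}: Z {1,2,3,4,7,8}->{2,3,4,7,8}
Constraint 3 (W != X) on D(W)={1,2,3} D(X)={2,3,7,8}: no change
Constraint 4 (X != W) on D(X)={2,3,7,8} D(W)={1,2,3}: no change
So after all 4 constraints: D(Z) = {2,3,4,7,8}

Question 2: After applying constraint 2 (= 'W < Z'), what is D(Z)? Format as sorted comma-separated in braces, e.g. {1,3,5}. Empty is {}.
Constraint 1 (W != Z) on D(W)={1,2,3} D(Z)={1,2,3,4,7,8}: no change
Constraint 2 (W < Z) on D(W)={1,2,3} D(Z)={1,2,3,4,7,8}: Z {1,2,3,4,7,8}->{2,3,4,7,8}
So after constraint 2: D(Z) = {2,3,4,7,8}

Answer: {2,3,4,7,8}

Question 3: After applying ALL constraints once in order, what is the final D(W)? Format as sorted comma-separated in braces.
Constraint 1 (W != Z) on D(W)={1,2,3} D(Z)={1,2,3,4,7,8}: no change
Constraint 2 (W < Z) on D(W)={1,2,3} D(Z)={1,2,3,4,7,8}: Z {1,2,3,4,7,8}->{2,3,4,7,8}
Constraint 3 (W != X) on D(W)={1,2,3} D(X)={2,3,7,8}: no change
Constraint 4 (X != W) on D(X)={2,3,7,8} D(W)={1,2,3}: no change
So after all 4 constraints: D(W) = {1,2,3}

Answer: {1,2,3}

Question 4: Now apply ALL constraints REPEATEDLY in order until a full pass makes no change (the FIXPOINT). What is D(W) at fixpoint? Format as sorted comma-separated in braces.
Answer: {1,2,3}

Derivation:
pass 0 (initial): D(W)={1,2,3}
pass 1: Z {1,2,3,4,7,8}->{2,3,4,7,8}
pass 2: no change
Fixpoint after 2 passes: D(W) = {1,2,3}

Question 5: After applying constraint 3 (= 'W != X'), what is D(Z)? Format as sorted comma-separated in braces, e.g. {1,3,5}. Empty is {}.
Answer: {2,3,4,7,8}

Derivation:
Constraint 1 (W != Z) on D(W)={1,2,3} D(Z)={1,2,3,4,7,8}: no change
Constraint 2 (W < Z) on D(W)={1,2,3} D(Z)={1,2,3,4,7,8}: Z {1,2,3,4,7,8}->{2,3,4,7,8}
Constraint 3 (W != X) on D(W)={1,2,3} D(X)={2,3,7,8}: no change
So after constraint 3: D(Z) = {2,3,4,7,8}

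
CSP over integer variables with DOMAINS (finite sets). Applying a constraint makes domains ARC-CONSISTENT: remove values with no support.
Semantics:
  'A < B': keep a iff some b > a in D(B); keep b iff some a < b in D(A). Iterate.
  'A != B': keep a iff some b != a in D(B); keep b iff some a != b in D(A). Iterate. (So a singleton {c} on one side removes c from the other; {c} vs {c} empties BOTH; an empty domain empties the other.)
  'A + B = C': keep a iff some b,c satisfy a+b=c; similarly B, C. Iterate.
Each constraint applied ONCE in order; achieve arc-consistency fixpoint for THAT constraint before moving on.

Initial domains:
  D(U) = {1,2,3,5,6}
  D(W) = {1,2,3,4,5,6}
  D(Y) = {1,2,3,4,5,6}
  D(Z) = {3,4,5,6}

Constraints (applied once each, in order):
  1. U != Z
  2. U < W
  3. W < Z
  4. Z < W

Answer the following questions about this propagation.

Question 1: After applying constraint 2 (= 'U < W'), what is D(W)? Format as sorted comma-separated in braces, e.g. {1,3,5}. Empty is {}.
Answer: {2,3,4,5,6}

Derivation:
Constraint 1 (U != Z) on D(U)={1,2,3,5,6} D(Z)={3,4,5,6}: no change
Constraint 2 (U < W) on D(U)={1,2,3,5,6} D(W)={1,2,3,4,5,6}: U {1,2,3,5,6}->{1,2,3,5}; W {1,2,3,4,5,6}->{2,3,4,5,6}
So after constraint 2: D(W) = {2,3,4,5,6}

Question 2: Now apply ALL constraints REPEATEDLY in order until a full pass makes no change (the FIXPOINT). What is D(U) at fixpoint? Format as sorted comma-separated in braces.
pass 0 (initial): D(U)={1,2,3,5,6}
pass 1: U {1,2,3,5,6}->{1,2,3,5}; W {1,2,3,4,5,6}->{4,5}; Z {3,4,5,6}->{3,4}
pass 2: U {1,2,3,5}->{1,2,3}; W {4,5}->{}; Z {3,4}->{}
pass 3: U {1,2,3}->{}
pass 4: no change
Fixpoint after 4 passes: D(U) = {}

Answer: {}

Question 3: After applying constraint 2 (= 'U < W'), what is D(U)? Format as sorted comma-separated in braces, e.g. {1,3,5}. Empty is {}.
Answer: {1,2,3,5}

Derivation:
Constraint 1 (U != Z) on D(U)={1,2,3,5,6} D(Z)={3,4,5,6}: no change
Constraint 2 (U < W) on D(U)={1,2,3,5,6} D(W)={1,2,3,4,5,6}: U {1,2,3,5,6}->{1,2,3,5}; W {1,2,3,4,5,6}->{2,3,4,5,6}
So after constraint 2: D(U) = {1,2,3,5}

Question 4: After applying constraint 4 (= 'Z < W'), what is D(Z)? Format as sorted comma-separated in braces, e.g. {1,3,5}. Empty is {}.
Answer: {3,4}

Derivation:
Constraint 1 (U != Z) on D(U)={1,2,3,5,6} D(Z)={3,4,5,6}: no change
Constraint 2 (U < W) on D(U)={1,2,3,5,6} D(W)={1,2,3,4,5,6}: U {1,2,3,5,6}->{1,2,3,5}; W {1,2,3,4,5,6}->{2,3,4,5,6}
Constraint 3 (W < Z) on D(W)={2,3,4,5,6} D(Z)={3,4,5,6}: W {2,3,4,5,6}->{2,3,4,5}
Constraint 4 (Z < W) on D(Z)={3,4,5,6} D(W)={2,3,4,5}: Z {3,4,5,6}->{3,4}; W {2,3,4,5}->{4,5}
So after constraint 4: D(Z) = {3,4}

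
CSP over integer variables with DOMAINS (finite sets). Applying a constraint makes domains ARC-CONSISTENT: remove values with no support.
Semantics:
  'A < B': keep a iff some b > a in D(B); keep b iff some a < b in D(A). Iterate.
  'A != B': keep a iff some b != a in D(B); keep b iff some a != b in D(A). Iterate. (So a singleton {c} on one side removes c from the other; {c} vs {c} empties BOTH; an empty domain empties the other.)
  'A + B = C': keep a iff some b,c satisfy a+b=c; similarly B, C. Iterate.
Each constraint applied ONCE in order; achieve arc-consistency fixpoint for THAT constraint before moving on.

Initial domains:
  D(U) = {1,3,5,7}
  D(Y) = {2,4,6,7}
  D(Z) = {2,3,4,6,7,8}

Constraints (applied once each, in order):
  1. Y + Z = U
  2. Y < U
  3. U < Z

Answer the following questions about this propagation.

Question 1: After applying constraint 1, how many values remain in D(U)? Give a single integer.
Answer: 2

Derivation:
Constraint 1 (Y + Z = U) on D(Y)={2,4,6,7} D(Z)={2,3,4,6,7,8} D(U)={1,3,5,7}: Y {2,4,6,7}->{2,4}; Z {2,3,4,6,7,8}->{3}; U {1,3,5,7}->{5,7}
So after constraint 1: D(U)={5,7}, size = 2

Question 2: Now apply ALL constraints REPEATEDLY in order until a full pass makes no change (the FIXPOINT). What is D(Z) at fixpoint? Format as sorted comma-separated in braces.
Answer: {}

Derivation:
pass 0 (initial): D(Z)={2,3,4,6,7,8}
pass 1: U {1,3,5,7}->{}; Y {2,4,6,7}->{2,4}; Z {2,3,4,6,7,8}->{}
pass 2: Y {2,4}->{}
pass 3: no change
Fixpoint after 3 passes: D(Z) = {}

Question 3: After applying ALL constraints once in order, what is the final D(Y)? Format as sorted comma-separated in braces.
Constraint 1 (Y + Z = U) on D(Y)={2,4,6,7} D(Z)={2,3,4,6,7,8} D(U)={1,3,5,7}: Y {2,4,6,7}->{2,4}; Z {2,3,4,6,7,8}->{3}; U {1,3,5,7}->{5,7}
Constraint 2 (Y < U) on D(Y)={2,4} D(U)={5,7}: no change
Constraint 3 (U < Z) on D(U)={5,7} D(Z)={3}: U {5,7}->{}; Z {3}->{}
So after all 3 constraints: D(Y) = {2,4}

Answer: {2,4}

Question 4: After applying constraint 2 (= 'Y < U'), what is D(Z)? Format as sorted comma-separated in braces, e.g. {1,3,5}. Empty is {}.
Constraint 1 (Y + Z = U) on D(Y)={2,4,6,7} D(Z)={2,3,4,6,7,8} D(U)={1,3,5,7}: Y {2,4,6,7}->{2,4}; Z {2,3,4,6,7,8}->{3}; U {1,3,5,7}->{5,7}
Constraint 2 (Y < U) on D(Y)={2,4} D(U)={5,7}: no change
So after constraint 2: D(Z) = {3}

Answer: {3}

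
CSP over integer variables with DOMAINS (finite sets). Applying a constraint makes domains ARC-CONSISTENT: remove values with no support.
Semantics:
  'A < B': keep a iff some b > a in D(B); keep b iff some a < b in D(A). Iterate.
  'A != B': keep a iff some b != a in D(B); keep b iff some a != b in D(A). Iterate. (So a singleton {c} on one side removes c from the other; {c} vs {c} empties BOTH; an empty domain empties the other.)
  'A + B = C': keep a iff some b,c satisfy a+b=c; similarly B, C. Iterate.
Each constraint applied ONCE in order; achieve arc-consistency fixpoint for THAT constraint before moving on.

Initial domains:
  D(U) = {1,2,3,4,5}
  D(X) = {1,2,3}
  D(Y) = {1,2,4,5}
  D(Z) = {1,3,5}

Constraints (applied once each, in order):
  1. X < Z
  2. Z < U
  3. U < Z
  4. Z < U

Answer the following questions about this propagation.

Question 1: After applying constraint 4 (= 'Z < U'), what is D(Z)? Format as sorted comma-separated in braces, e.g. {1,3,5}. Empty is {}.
Constraint 1 (X < Z) on D(X)={1,2,3} D(Z)={1,3,5}: Z {1,3,5}->{3,5}
Constraint 2 (Z < U) on D(Z)={3,5} D(U)={1,2,3,4,5}: Z {3,5}->{3}; U {1,2,3,4,5}->{4,5}
Constraint 3 (U < Z) on D(U)={4,5} D(Z)={3}: U {4,5}->{}; Z {3}->{}
Constraint 4 (Z < U) on D(Z)={} D(U)={}: no change
So after constraint 4: D(Z) = {}

Answer: {}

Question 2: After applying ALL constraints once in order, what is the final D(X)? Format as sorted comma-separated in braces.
Constraint 1 (X < Z) on D(X)={1,2,3} D(Z)={1,3,5}: Z {1,3,5}->{3,5}
Constraint 2 (Z < U) on D(Z)={3,5} D(U)={1,2,3,4,5}: Z {3,5}->{3}; U {1,2,3,4,5}->{4,5}
Constraint 3 (U < Z) on D(U)={4,5} D(Z)={3}: U {4,5}->{}; Z {3}->{}
Constraint 4 (Z < U) on D(Z)={} D(U)={}: no change
So after all 4 constraints: D(X) = {1,2,3}

Answer: {1,2,3}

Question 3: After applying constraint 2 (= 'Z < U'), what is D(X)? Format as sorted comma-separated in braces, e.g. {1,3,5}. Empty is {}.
Answer: {1,2,3}

Derivation:
Constraint 1 (X < Z) on D(X)={1,2,3} D(Z)={1,3,5}: Z {1,3,5}->{3,5}
Constraint 2 (Z < U) on D(Z)={3,5} D(U)={1,2,3,4,5}: Z {3,5}->{3}; U {1,2,3,4,5}->{4,5}
So after constraint 2: D(X) = {1,2,3}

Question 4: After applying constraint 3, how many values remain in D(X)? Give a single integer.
Answer: 3

Derivation:
Constraint 1 (X < Z) on D(X)={1,2,3} D(Z)={1,3,5}: Z {1,3,5}->{3,5}
Constraint 2 (Z < U) on D(Z)={3,5} D(U)={1,2,3,4,5}: Z {3,5}->{3}; U {1,2,3,4,5}->{4,5}
Constraint 3 (U < Z) on D(U)={4,5} D(Z)={3}: U {4,5}->{}; Z {3}->{}
So after constraint 3: D(X)={1,2,3}, size = 3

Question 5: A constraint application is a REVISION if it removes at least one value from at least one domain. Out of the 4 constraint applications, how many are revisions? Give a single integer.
Constraint 1 (X < Z) on D(X)={1,2,3} D(Z)={1,3,5}: Z {1,3,5}->{3,5} => REVISION
Constraint 2 (Z < U) on D(Z)={3,5} D(U)={1,2,3,4,5}: Z {3,5}->{3}; U {1,2,3,4,5}->{4,5} => REVISION
Constraint 3 (U < Z) on D(U)={4,5} D(Z)={3}: U {4,5}->{}; Z {3}->{} => REVISION
Constraint 4 (Z < U) on D(Z)={} D(U)={}: no change => not a revision
Total revisions = 3

Answer: 3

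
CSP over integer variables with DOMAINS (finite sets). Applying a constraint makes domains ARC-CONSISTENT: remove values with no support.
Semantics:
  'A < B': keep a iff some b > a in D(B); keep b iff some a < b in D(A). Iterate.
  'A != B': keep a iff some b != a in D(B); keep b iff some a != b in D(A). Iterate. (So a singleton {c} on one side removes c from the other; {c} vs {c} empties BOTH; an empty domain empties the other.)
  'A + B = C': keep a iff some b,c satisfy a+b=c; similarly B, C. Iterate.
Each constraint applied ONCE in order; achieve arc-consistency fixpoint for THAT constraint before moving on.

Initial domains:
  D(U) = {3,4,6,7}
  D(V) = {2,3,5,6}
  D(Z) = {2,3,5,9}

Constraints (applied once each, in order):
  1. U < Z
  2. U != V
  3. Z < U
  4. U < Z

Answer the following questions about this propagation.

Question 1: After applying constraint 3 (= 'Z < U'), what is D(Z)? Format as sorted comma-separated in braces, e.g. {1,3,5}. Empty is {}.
Constraint 1 (U < Z) on D(U)={3,4,6,7} D(Z)={2,3,5,9}: Z {2,3,5,9}->{5,9}
Constraint 2 (U != V) on D(U)={3,4,6,7} D(V)={2,3,5,6}: no change
Constraint 3 (Z < U) on D(Z)={5,9} D(U)={3,4,6,7}: Z {5,9}->{5}; U {3,4,6,7}->{6,7}
So after constraint 3: D(Z) = {5}

Answer: {5}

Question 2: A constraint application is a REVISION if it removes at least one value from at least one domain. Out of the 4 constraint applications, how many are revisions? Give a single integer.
Answer: 3

Derivation:
Constraint 1 (U < Z) on D(U)={3,4,6,7} D(Z)={2,3,5,9}: Z {2,3,5,9}->{5,9} => REVISION
Constraint 2 (U != V) on D(U)={3,4,6,7} D(V)={2,3,5,6}: no change => not a revision
Constraint 3 (Z < U) on D(Z)={5,9} D(U)={3,4,6,7}: Z {5,9}->{5}; U {3,4,6,7}->{6,7} => REVISION
Constraint 4 (U < Z) on D(U)={6,7} D(Z)={5}: U {6,7}->{}; Z {5}->{} => REVISION
Total revisions = 3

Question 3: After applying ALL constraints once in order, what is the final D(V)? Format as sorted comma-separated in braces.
Answer: {2,3,5,6}

Derivation:
Constraint 1 (U < Z) on D(U)={3,4,6,7} D(Z)={2,3,5,9}: Z {2,3,5,9}->{5,9}
Constraint 2 (U != V) on D(U)={3,4,6,7} D(V)={2,3,5,6}: no change
Constraint 3 (Z < U) on D(Z)={5,9} D(U)={3,4,6,7}: Z {5,9}->{5}; U {3,4,6,7}->{6,7}
Constraint 4 (U < Z) on D(U)={6,7} D(Z)={5}: U {6,7}->{}; Z {5}->{}
So after all 4 constraints: D(V) = {2,3,5,6}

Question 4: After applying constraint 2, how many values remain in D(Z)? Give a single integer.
Constraint 1 (U < Z) on D(U)={3,4,6,7} D(Z)={2,3,5,9}: Z {2,3,5,9}->{5,9}
Constraint 2 (U != V) on D(U)={3,4,6,7} D(V)={2,3,5,6}: no change
So after constraint 2: D(Z)={5,9}, size = 2

Answer: 2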